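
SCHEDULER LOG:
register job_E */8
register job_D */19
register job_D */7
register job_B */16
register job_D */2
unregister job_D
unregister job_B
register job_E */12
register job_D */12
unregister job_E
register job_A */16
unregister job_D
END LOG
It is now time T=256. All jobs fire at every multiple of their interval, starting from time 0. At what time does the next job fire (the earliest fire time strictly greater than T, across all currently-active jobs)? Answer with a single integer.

Answer: 272

Derivation:
Op 1: register job_E */8 -> active={job_E:*/8}
Op 2: register job_D */19 -> active={job_D:*/19, job_E:*/8}
Op 3: register job_D */7 -> active={job_D:*/7, job_E:*/8}
Op 4: register job_B */16 -> active={job_B:*/16, job_D:*/7, job_E:*/8}
Op 5: register job_D */2 -> active={job_B:*/16, job_D:*/2, job_E:*/8}
Op 6: unregister job_D -> active={job_B:*/16, job_E:*/8}
Op 7: unregister job_B -> active={job_E:*/8}
Op 8: register job_E */12 -> active={job_E:*/12}
Op 9: register job_D */12 -> active={job_D:*/12, job_E:*/12}
Op 10: unregister job_E -> active={job_D:*/12}
Op 11: register job_A */16 -> active={job_A:*/16, job_D:*/12}
Op 12: unregister job_D -> active={job_A:*/16}
  job_A: interval 16, next fire after T=256 is 272
Earliest fire time = 272 (job job_A)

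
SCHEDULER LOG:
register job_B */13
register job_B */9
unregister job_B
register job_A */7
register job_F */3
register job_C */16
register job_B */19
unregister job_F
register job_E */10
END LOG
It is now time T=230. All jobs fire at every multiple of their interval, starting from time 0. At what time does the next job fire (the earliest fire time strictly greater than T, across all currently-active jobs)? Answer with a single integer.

Op 1: register job_B */13 -> active={job_B:*/13}
Op 2: register job_B */9 -> active={job_B:*/9}
Op 3: unregister job_B -> active={}
Op 4: register job_A */7 -> active={job_A:*/7}
Op 5: register job_F */3 -> active={job_A:*/7, job_F:*/3}
Op 6: register job_C */16 -> active={job_A:*/7, job_C:*/16, job_F:*/3}
Op 7: register job_B */19 -> active={job_A:*/7, job_B:*/19, job_C:*/16, job_F:*/3}
Op 8: unregister job_F -> active={job_A:*/7, job_B:*/19, job_C:*/16}
Op 9: register job_E */10 -> active={job_A:*/7, job_B:*/19, job_C:*/16, job_E:*/10}
  job_A: interval 7, next fire after T=230 is 231
  job_B: interval 19, next fire after T=230 is 247
  job_C: interval 16, next fire after T=230 is 240
  job_E: interval 10, next fire after T=230 is 240
Earliest fire time = 231 (job job_A)

Answer: 231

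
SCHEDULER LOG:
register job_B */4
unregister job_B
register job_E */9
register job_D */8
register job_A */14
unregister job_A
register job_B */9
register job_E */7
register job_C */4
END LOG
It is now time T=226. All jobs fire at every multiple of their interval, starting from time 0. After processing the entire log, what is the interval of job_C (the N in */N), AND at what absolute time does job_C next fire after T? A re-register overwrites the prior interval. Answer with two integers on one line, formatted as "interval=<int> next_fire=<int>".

Answer: interval=4 next_fire=228

Derivation:
Op 1: register job_B */4 -> active={job_B:*/4}
Op 2: unregister job_B -> active={}
Op 3: register job_E */9 -> active={job_E:*/9}
Op 4: register job_D */8 -> active={job_D:*/8, job_E:*/9}
Op 5: register job_A */14 -> active={job_A:*/14, job_D:*/8, job_E:*/9}
Op 6: unregister job_A -> active={job_D:*/8, job_E:*/9}
Op 7: register job_B */9 -> active={job_B:*/9, job_D:*/8, job_E:*/9}
Op 8: register job_E */7 -> active={job_B:*/9, job_D:*/8, job_E:*/7}
Op 9: register job_C */4 -> active={job_B:*/9, job_C:*/4, job_D:*/8, job_E:*/7}
Final interval of job_C = 4
Next fire of job_C after T=226: (226//4+1)*4 = 228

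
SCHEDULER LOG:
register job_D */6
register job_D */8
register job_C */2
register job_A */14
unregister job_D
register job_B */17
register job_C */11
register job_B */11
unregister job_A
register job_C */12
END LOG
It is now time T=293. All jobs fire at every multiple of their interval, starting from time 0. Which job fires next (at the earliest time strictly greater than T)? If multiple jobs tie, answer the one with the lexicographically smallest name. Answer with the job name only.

Answer: job_B

Derivation:
Op 1: register job_D */6 -> active={job_D:*/6}
Op 2: register job_D */8 -> active={job_D:*/8}
Op 3: register job_C */2 -> active={job_C:*/2, job_D:*/8}
Op 4: register job_A */14 -> active={job_A:*/14, job_C:*/2, job_D:*/8}
Op 5: unregister job_D -> active={job_A:*/14, job_C:*/2}
Op 6: register job_B */17 -> active={job_A:*/14, job_B:*/17, job_C:*/2}
Op 7: register job_C */11 -> active={job_A:*/14, job_B:*/17, job_C:*/11}
Op 8: register job_B */11 -> active={job_A:*/14, job_B:*/11, job_C:*/11}
Op 9: unregister job_A -> active={job_B:*/11, job_C:*/11}
Op 10: register job_C */12 -> active={job_B:*/11, job_C:*/12}
  job_B: interval 11, next fire after T=293 is 297
  job_C: interval 12, next fire after T=293 is 300
Earliest = 297, winner (lex tiebreak) = job_B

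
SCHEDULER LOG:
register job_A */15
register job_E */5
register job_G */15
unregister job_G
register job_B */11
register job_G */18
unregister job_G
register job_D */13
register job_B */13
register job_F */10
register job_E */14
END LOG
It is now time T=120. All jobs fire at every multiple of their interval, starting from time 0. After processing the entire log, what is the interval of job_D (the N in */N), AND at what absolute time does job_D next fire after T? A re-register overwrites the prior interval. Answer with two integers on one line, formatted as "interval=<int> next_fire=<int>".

Answer: interval=13 next_fire=130

Derivation:
Op 1: register job_A */15 -> active={job_A:*/15}
Op 2: register job_E */5 -> active={job_A:*/15, job_E:*/5}
Op 3: register job_G */15 -> active={job_A:*/15, job_E:*/5, job_G:*/15}
Op 4: unregister job_G -> active={job_A:*/15, job_E:*/5}
Op 5: register job_B */11 -> active={job_A:*/15, job_B:*/11, job_E:*/5}
Op 6: register job_G */18 -> active={job_A:*/15, job_B:*/11, job_E:*/5, job_G:*/18}
Op 7: unregister job_G -> active={job_A:*/15, job_B:*/11, job_E:*/5}
Op 8: register job_D */13 -> active={job_A:*/15, job_B:*/11, job_D:*/13, job_E:*/5}
Op 9: register job_B */13 -> active={job_A:*/15, job_B:*/13, job_D:*/13, job_E:*/5}
Op 10: register job_F */10 -> active={job_A:*/15, job_B:*/13, job_D:*/13, job_E:*/5, job_F:*/10}
Op 11: register job_E */14 -> active={job_A:*/15, job_B:*/13, job_D:*/13, job_E:*/14, job_F:*/10}
Final interval of job_D = 13
Next fire of job_D after T=120: (120//13+1)*13 = 130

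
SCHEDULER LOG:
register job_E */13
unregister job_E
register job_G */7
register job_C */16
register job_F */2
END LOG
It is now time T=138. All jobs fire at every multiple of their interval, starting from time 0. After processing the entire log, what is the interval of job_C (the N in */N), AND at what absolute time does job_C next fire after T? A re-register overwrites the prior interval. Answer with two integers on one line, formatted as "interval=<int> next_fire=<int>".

Op 1: register job_E */13 -> active={job_E:*/13}
Op 2: unregister job_E -> active={}
Op 3: register job_G */7 -> active={job_G:*/7}
Op 4: register job_C */16 -> active={job_C:*/16, job_G:*/7}
Op 5: register job_F */2 -> active={job_C:*/16, job_F:*/2, job_G:*/7}
Final interval of job_C = 16
Next fire of job_C after T=138: (138//16+1)*16 = 144

Answer: interval=16 next_fire=144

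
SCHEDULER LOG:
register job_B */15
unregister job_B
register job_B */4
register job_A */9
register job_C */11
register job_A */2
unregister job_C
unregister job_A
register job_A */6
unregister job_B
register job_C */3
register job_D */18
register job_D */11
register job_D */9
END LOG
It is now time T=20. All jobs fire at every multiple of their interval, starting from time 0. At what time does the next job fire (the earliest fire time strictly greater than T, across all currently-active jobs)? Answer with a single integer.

Op 1: register job_B */15 -> active={job_B:*/15}
Op 2: unregister job_B -> active={}
Op 3: register job_B */4 -> active={job_B:*/4}
Op 4: register job_A */9 -> active={job_A:*/9, job_B:*/4}
Op 5: register job_C */11 -> active={job_A:*/9, job_B:*/4, job_C:*/11}
Op 6: register job_A */2 -> active={job_A:*/2, job_B:*/4, job_C:*/11}
Op 7: unregister job_C -> active={job_A:*/2, job_B:*/4}
Op 8: unregister job_A -> active={job_B:*/4}
Op 9: register job_A */6 -> active={job_A:*/6, job_B:*/4}
Op 10: unregister job_B -> active={job_A:*/6}
Op 11: register job_C */3 -> active={job_A:*/6, job_C:*/3}
Op 12: register job_D */18 -> active={job_A:*/6, job_C:*/3, job_D:*/18}
Op 13: register job_D */11 -> active={job_A:*/6, job_C:*/3, job_D:*/11}
Op 14: register job_D */9 -> active={job_A:*/6, job_C:*/3, job_D:*/9}
  job_A: interval 6, next fire after T=20 is 24
  job_C: interval 3, next fire after T=20 is 21
  job_D: interval 9, next fire after T=20 is 27
Earliest fire time = 21 (job job_C)

Answer: 21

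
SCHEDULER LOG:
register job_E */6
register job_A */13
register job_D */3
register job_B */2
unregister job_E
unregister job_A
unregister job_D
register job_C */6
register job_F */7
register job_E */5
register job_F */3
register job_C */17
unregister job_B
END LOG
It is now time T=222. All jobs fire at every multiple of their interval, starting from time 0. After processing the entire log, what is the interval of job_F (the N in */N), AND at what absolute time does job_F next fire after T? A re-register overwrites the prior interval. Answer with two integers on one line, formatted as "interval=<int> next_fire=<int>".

Answer: interval=3 next_fire=225

Derivation:
Op 1: register job_E */6 -> active={job_E:*/6}
Op 2: register job_A */13 -> active={job_A:*/13, job_E:*/6}
Op 3: register job_D */3 -> active={job_A:*/13, job_D:*/3, job_E:*/6}
Op 4: register job_B */2 -> active={job_A:*/13, job_B:*/2, job_D:*/3, job_E:*/6}
Op 5: unregister job_E -> active={job_A:*/13, job_B:*/2, job_D:*/3}
Op 6: unregister job_A -> active={job_B:*/2, job_D:*/3}
Op 7: unregister job_D -> active={job_B:*/2}
Op 8: register job_C */6 -> active={job_B:*/2, job_C:*/6}
Op 9: register job_F */7 -> active={job_B:*/2, job_C:*/6, job_F:*/7}
Op 10: register job_E */5 -> active={job_B:*/2, job_C:*/6, job_E:*/5, job_F:*/7}
Op 11: register job_F */3 -> active={job_B:*/2, job_C:*/6, job_E:*/5, job_F:*/3}
Op 12: register job_C */17 -> active={job_B:*/2, job_C:*/17, job_E:*/5, job_F:*/3}
Op 13: unregister job_B -> active={job_C:*/17, job_E:*/5, job_F:*/3}
Final interval of job_F = 3
Next fire of job_F after T=222: (222//3+1)*3 = 225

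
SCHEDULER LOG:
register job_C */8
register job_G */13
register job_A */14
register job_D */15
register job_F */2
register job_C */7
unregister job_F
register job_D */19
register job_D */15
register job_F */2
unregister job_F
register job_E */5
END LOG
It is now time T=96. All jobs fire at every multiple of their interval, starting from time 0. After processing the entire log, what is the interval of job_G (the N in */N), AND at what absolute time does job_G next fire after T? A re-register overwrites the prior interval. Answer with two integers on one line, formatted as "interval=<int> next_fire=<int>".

Answer: interval=13 next_fire=104

Derivation:
Op 1: register job_C */8 -> active={job_C:*/8}
Op 2: register job_G */13 -> active={job_C:*/8, job_G:*/13}
Op 3: register job_A */14 -> active={job_A:*/14, job_C:*/8, job_G:*/13}
Op 4: register job_D */15 -> active={job_A:*/14, job_C:*/8, job_D:*/15, job_G:*/13}
Op 5: register job_F */2 -> active={job_A:*/14, job_C:*/8, job_D:*/15, job_F:*/2, job_G:*/13}
Op 6: register job_C */7 -> active={job_A:*/14, job_C:*/7, job_D:*/15, job_F:*/2, job_G:*/13}
Op 7: unregister job_F -> active={job_A:*/14, job_C:*/7, job_D:*/15, job_G:*/13}
Op 8: register job_D */19 -> active={job_A:*/14, job_C:*/7, job_D:*/19, job_G:*/13}
Op 9: register job_D */15 -> active={job_A:*/14, job_C:*/7, job_D:*/15, job_G:*/13}
Op 10: register job_F */2 -> active={job_A:*/14, job_C:*/7, job_D:*/15, job_F:*/2, job_G:*/13}
Op 11: unregister job_F -> active={job_A:*/14, job_C:*/7, job_D:*/15, job_G:*/13}
Op 12: register job_E */5 -> active={job_A:*/14, job_C:*/7, job_D:*/15, job_E:*/5, job_G:*/13}
Final interval of job_G = 13
Next fire of job_G after T=96: (96//13+1)*13 = 104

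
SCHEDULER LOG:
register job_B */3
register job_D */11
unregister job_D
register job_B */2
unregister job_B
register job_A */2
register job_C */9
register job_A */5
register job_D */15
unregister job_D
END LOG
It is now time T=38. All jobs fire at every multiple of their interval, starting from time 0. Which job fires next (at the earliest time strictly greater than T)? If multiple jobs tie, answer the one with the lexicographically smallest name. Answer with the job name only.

Answer: job_A

Derivation:
Op 1: register job_B */3 -> active={job_B:*/3}
Op 2: register job_D */11 -> active={job_B:*/3, job_D:*/11}
Op 3: unregister job_D -> active={job_B:*/3}
Op 4: register job_B */2 -> active={job_B:*/2}
Op 5: unregister job_B -> active={}
Op 6: register job_A */2 -> active={job_A:*/2}
Op 7: register job_C */9 -> active={job_A:*/2, job_C:*/9}
Op 8: register job_A */5 -> active={job_A:*/5, job_C:*/9}
Op 9: register job_D */15 -> active={job_A:*/5, job_C:*/9, job_D:*/15}
Op 10: unregister job_D -> active={job_A:*/5, job_C:*/9}
  job_A: interval 5, next fire after T=38 is 40
  job_C: interval 9, next fire after T=38 is 45
Earliest = 40, winner (lex tiebreak) = job_A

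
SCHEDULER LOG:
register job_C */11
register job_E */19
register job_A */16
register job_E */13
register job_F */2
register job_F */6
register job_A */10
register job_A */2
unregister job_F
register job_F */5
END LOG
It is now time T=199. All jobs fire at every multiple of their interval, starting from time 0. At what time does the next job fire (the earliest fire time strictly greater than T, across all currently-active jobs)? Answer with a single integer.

Answer: 200

Derivation:
Op 1: register job_C */11 -> active={job_C:*/11}
Op 2: register job_E */19 -> active={job_C:*/11, job_E:*/19}
Op 3: register job_A */16 -> active={job_A:*/16, job_C:*/11, job_E:*/19}
Op 4: register job_E */13 -> active={job_A:*/16, job_C:*/11, job_E:*/13}
Op 5: register job_F */2 -> active={job_A:*/16, job_C:*/11, job_E:*/13, job_F:*/2}
Op 6: register job_F */6 -> active={job_A:*/16, job_C:*/11, job_E:*/13, job_F:*/6}
Op 7: register job_A */10 -> active={job_A:*/10, job_C:*/11, job_E:*/13, job_F:*/6}
Op 8: register job_A */2 -> active={job_A:*/2, job_C:*/11, job_E:*/13, job_F:*/6}
Op 9: unregister job_F -> active={job_A:*/2, job_C:*/11, job_E:*/13}
Op 10: register job_F */5 -> active={job_A:*/2, job_C:*/11, job_E:*/13, job_F:*/5}
  job_A: interval 2, next fire after T=199 is 200
  job_C: interval 11, next fire after T=199 is 209
  job_E: interval 13, next fire after T=199 is 208
  job_F: interval 5, next fire after T=199 is 200
Earliest fire time = 200 (job job_A)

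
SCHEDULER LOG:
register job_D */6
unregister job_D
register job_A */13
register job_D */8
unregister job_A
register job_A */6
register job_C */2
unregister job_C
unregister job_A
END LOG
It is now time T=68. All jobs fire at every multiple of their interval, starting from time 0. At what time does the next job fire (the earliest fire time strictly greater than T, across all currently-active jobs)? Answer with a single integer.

Answer: 72

Derivation:
Op 1: register job_D */6 -> active={job_D:*/6}
Op 2: unregister job_D -> active={}
Op 3: register job_A */13 -> active={job_A:*/13}
Op 4: register job_D */8 -> active={job_A:*/13, job_D:*/8}
Op 5: unregister job_A -> active={job_D:*/8}
Op 6: register job_A */6 -> active={job_A:*/6, job_D:*/8}
Op 7: register job_C */2 -> active={job_A:*/6, job_C:*/2, job_D:*/8}
Op 8: unregister job_C -> active={job_A:*/6, job_D:*/8}
Op 9: unregister job_A -> active={job_D:*/8}
  job_D: interval 8, next fire after T=68 is 72
Earliest fire time = 72 (job job_D)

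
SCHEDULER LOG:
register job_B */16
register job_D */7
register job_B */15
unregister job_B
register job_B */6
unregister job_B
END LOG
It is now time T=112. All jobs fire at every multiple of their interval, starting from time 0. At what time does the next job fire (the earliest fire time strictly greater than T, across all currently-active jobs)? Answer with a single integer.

Op 1: register job_B */16 -> active={job_B:*/16}
Op 2: register job_D */7 -> active={job_B:*/16, job_D:*/7}
Op 3: register job_B */15 -> active={job_B:*/15, job_D:*/7}
Op 4: unregister job_B -> active={job_D:*/7}
Op 5: register job_B */6 -> active={job_B:*/6, job_D:*/7}
Op 6: unregister job_B -> active={job_D:*/7}
  job_D: interval 7, next fire after T=112 is 119
Earliest fire time = 119 (job job_D)

Answer: 119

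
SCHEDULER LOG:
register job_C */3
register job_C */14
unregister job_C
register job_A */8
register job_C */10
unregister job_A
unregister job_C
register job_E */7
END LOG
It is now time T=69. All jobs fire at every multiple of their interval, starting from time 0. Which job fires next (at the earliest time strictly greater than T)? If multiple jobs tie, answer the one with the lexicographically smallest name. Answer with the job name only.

Op 1: register job_C */3 -> active={job_C:*/3}
Op 2: register job_C */14 -> active={job_C:*/14}
Op 3: unregister job_C -> active={}
Op 4: register job_A */8 -> active={job_A:*/8}
Op 5: register job_C */10 -> active={job_A:*/8, job_C:*/10}
Op 6: unregister job_A -> active={job_C:*/10}
Op 7: unregister job_C -> active={}
Op 8: register job_E */7 -> active={job_E:*/7}
  job_E: interval 7, next fire after T=69 is 70
Earliest = 70, winner (lex tiebreak) = job_E

Answer: job_E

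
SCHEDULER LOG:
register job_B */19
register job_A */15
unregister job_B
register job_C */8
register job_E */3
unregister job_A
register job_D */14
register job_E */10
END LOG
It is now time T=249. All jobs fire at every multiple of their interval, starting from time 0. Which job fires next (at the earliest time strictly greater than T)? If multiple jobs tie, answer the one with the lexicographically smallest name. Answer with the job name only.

Op 1: register job_B */19 -> active={job_B:*/19}
Op 2: register job_A */15 -> active={job_A:*/15, job_B:*/19}
Op 3: unregister job_B -> active={job_A:*/15}
Op 4: register job_C */8 -> active={job_A:*/15, job_C:*/8}
Op 5: register job_E */3 -> active={job_A:*/15, job_C:*/8, job_E:*/3}
Op 6: unregister job_A -> active={job_C:*/8, job_E:*/3}
Op 7: register job_D */14 -> active={job_C:*/8, job_D:*/14, job_E:*/3}
Op 8: register job_E */10 -> active={job_C:*/8, job_D:*/14, job_E:*/10}
  job_C: interval 8, next fire after T=249 is 256
  job_D: interval 14, next fire after T=249 is 252
  job_E: interval 10, next fire after T=249 is 250
Earliest = 250, winner (lex tiebreak) = job_E

Answer: job_E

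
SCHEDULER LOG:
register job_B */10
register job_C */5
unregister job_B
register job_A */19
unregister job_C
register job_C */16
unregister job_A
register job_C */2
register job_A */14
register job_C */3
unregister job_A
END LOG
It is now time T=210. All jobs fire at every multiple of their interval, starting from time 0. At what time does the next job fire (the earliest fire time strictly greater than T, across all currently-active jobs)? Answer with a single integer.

Answer: 213

Derivation:
Op 1: register job_B */10 -> active={job_B:*/10}
Op 2: register job_C */5 -> active={job_B:*/10, job_C:*/5}
Op 3: unregister job_B -> active={job_C:*/5}
Op 4: register job_A */19 -> active={job_A:*/19, job_C:*/5}
Op 5: unregister job_C -> active={job_A:*/19}
Op 6: register job_C */16 -> active={job_A:*/19, job_C:*/16}
Op 7: unregister job_A -> active={job_C:*/16}
Op 8: register job_C */2 -> active={job_C:*/2}
Op 9: register job_A */14 -> active={job_A:*/14, job_C:*/2}
Op 10: register job_C */3 -> active={job_A:*/14, job_C:*/3}
Op 11: unregister job_A -> active={job_C:*/3}
  job_C: interval 3, next fire after T=210 is 213
Earliest fire time = 213 (job job_C)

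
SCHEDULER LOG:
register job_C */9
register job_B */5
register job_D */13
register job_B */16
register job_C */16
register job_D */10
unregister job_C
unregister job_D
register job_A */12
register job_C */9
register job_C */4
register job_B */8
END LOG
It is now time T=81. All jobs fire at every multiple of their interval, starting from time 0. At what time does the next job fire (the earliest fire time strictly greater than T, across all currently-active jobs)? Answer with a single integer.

Answer: 84

Derivation:
Op 1: register job_C */9 -> active={job_C:*/9}
Op 2: register job_B */5 -> active={job_B:*/5, job_C:*/9}
Op 3: register job_D */13 -> active={job_B:*/5, job_C:*/9, job_D:*/13}
Op 4: register job_B */16 -> active={job_B:*/16, job_C:*/9, job_D:*/13}
Op 5: register job_C */16 -> active={job_B:*/16, job_C:*/16, job_D:*/13}
Op 6: register job_D */10 -> active={job_B:*/16, job_C:*/16, job_D:*/10}
Op 7: unregister job_C -> active={job_B:*/16, job_D:*/10}
Op 8: unregister job_D -> active={job_B:*/16}
Op 9: register job_A */12 -> active={job_A:*/12, job_B:*/16}
Op 10: register job_C */9 -> active={job_A:*/12, job_B:*/16, job_C:*/9}
Op 11: register job_C */4 -> active={job_A:*/12, job_B:*/16, job_C:*/4}
Op 12: register job_B */8 -> active={job_A:*/12, job_B:*/8, job_C:*/4}
  job_A: interval 12, next fire after T=81 is 84
  job_B: interval 8, next fire after T=81 is 88
  job_C: interval 4, next fire after T=81 is 84
Earliest fire time = 84 (job job_A)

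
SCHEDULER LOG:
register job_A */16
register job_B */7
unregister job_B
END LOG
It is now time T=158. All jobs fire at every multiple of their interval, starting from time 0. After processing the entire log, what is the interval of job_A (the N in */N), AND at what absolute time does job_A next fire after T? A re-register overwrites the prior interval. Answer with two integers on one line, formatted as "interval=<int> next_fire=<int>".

Answer: interval=16 next_fire=160

Derivation:
Op 1: register job_A */16 -> active={job_A:*/16}
Op 2: register job_B */7 -> active={job_A:*/16, job_B:*/7}
Op 3: unregister job_B -> active={job_A:*/16}
Final interval of job_A = 16
Next fire of job_A after T=158: (158//16+1)*16 = 160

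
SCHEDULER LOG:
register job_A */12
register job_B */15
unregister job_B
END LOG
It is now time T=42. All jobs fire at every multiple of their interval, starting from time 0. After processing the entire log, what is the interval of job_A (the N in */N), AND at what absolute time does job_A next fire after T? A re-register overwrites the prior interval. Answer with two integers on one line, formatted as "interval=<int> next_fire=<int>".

Op 1: register job_A */12 -> active={job_A:*/12}
Op 2: register job_B */15 -> active={job_A:*/12, job_B:*/15}
Op 3: unregister job_B -> active={job_A:*/12}
Final interval of job_A = 12
Next fire of job_A after T=42: (42//12+1)*12 = 48

Answer: interval=12 next_fire=48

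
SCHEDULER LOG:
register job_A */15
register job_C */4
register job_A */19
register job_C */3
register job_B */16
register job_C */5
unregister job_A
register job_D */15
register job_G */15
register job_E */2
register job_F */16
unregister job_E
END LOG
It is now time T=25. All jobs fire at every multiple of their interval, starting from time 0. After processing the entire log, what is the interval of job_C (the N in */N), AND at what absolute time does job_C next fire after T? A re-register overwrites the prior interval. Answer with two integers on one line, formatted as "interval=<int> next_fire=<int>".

Answer: interval=5 next_fire=30

Derivation:
Op 1: register job_A */15 -> active={job_A:*/15}
Op 2: register job_C */4 -> active={job_A:*/15, job_C:*/4}
Op 3: register job_A */19 -> active={job_A:*/19, job_C:*/4}
Op 4: register job_C */3 -> active={job_A:*/19, job_C:*/3}
Op 5: register job_B */16 -> active={job_A:*/19, job_B:*/16, job_C:*/3}
Op 6: register job_C */5 -> active={job_A:*/19, job_B:*/16, job_C:*/5}
Op 7: unregister job_A -> active={job_B:*/16, job_C:*/5}
Op 8: register job_D */15 -> active={job_B:*/16, job_C:*/5, job_D:*/15}
Op 9: register job_G */15 -> active={job_B:*/16, job_C:*/5, job_D:*/15, job_G:*/15}
Op 10: register job_E */2 -> active={job_B:*/16, job_C:*/5, job_D:*/15, job_E:*/2, job_G:*/15}
Op 11: register job_F */16 -> active={job_B:*/16, job_C:*/5, job_D:*/15, job_E:*/2, job_F:*/16, job_G:*/15}
Op 12: unregister job_E -> active={job_B:*/16, job_C:*/5, job_D:*/15, job_F:*/16, job_G:*/15}
Final interval of job_C = 5
Next fire of job_C after T=25: (25//5+1)*5 = 30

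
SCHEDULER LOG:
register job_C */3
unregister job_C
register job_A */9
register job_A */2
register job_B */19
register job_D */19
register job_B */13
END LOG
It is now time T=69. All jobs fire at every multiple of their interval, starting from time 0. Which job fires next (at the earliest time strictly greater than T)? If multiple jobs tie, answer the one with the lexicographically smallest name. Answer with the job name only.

Op 1: register job_C */3 -> active={job_C:*/3}
Op 2: unregister job_C -> active={}
Op 3: register job_A */9 -> active={job_A:*/9}
Op 4: register job_A */2 -> active={job_A:*/2}
Op 5: register job_B */19 -> active={job_A:*/2, job_B:*/19}
Op 6: register job_D */19 -> active={job_A:*/2, job_B:*/19, job_D:*/19}
Op 7: register job_B */13 -> active={job_A:*/2, job_B:*/13, job_D:*/19}
  job_A: interval 2, next fire after T=69 is 70
  job_B: interval 13, next fire after T=69 is 78
  job_D: interval 19, next fire after T=69 is 76
Earliest = 70, winner (lex tiebreak) = job_A

Answer: job_A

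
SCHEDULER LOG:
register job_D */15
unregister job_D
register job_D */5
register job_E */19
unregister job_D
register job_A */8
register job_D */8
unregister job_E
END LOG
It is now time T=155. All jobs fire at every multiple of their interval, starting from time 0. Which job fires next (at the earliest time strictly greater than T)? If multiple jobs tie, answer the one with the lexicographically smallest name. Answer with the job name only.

Op 1: register job_D */15 -> active={job_D:*/15}
Op 2: unregister job_D -> active={}
Op 3: register job_D */5 -> active={job_D:*/5}
Op 4: register job_E */19 -> active={job_D:*/5, job_E:*/19}
Op 5: unregister job_D -> active={job_E:*/19}
Op 6: register job_A */8 -> active={job_A:*/8, job_E:*/19}
Op 7: register job_D */8 -> active={job_A:*/8, job_D:*/8, job_E:*/19}
Op 8: unregister job_E -> active={job_A:*/8, job_D:*/8}
  job_A: interval 8, next fire after T=155 is 160
  job_D: interval 8, next fire after T=155 is 160
Earliest = 160, winner (lex tiebreak) = job_A

Answer: job_A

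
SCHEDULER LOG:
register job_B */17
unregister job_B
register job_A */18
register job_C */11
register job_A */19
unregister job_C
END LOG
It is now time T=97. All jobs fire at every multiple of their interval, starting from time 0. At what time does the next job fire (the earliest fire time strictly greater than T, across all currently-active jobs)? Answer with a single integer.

Op 1: register job_B */17 -> active={job_B:*/17}
Op 2: unregister job_B -> active={}
Op 3: register job_A */18 -> active={job_A:*/18}
Op 4: register job_C */11 -> active={job_A:*/18, job_C:*/11}
Op 5: register job_A */19 -> active={job_A:*/19, job_C:*/11}
Op 6: unregister job_C -> active={job_A:*/19}
  job_A: interval 19, next fire after T=97 is 114
Earliest fire time = 114 (job job_A)

Answer: 114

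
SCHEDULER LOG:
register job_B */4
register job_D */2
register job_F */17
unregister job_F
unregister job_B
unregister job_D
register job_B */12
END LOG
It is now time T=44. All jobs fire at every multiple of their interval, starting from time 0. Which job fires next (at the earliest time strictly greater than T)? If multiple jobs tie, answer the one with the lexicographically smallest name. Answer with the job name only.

Answer: job_B

Derivation:
Op 1: register job_B */4 -> active={job_B:*/4}
Op 2: register job_D */2 -> active={job_B:*/4, job_D:*/2}
Op 3: register job_F */17 -> active={job_B:*/4, job_D:*/2, job_F:*/17}
Op 4: unregister job_F -> active={job_B:*/4, job_D:*/2}
Op 5: unregister job_B -> active={job_D:*/2}
Op 6: unregister job_D -> active={}
Op 7: register job_B */12 -> active={job_B:*/12}
  job_B: interval 12, next fire after T=44 is 48
Earliest = 48, winner (lex tiebreak) = job_B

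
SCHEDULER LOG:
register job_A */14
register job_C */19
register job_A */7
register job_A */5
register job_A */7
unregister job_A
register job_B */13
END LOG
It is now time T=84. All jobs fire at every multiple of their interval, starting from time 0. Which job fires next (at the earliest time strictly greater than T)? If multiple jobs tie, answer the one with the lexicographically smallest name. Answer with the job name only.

Answer: job_B

Derivation:
Op 1: register job_A */14 -> active={job_A:*/14}
Op 2: register job_C */19 -> active={job_A:*/14, job_C:*/19}
Op 3: register job_A */7 -> active={job_A:*/7, job_C:*/19}
Op 4: register job_A */5 -> active={job_A:*/5, job_C:*/19}
Op 5: register job_A */7 -> active={job_A:*/7, job_C:*/19}
Op 6: unregister job_A -> active={job_C:*/19}
Op 7: register job_B */13 -> active={job_B:*/13, job_C:*/19}
  job_B: interval 13, next fire after T=84 is 91
  job_C: interval 19, next fire after T=84 is 95
Earliest = 91, winner (lex tiebreak) = job_B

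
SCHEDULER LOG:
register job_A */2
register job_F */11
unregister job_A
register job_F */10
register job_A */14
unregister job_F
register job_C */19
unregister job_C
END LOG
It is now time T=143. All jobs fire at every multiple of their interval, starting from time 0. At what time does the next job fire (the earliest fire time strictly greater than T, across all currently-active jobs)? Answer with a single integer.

Answer: 154

Derivation:
Op 1: register job_A */2 -> active={job_A:*/2}
Op 2: register job_F */11 -> active={job_A:*/2, job_F:*/11}
Op 3: unregister job_A -> active={job_F:*/11}
Op 4: register job_F */10 -> active={job_F:*/10}
Op 5: register job_A */14 -> active={job_A:*/14, job_F:*/10}
Op 6: unregister job_F -> active={job_A:*/14}
Op 7: register job_C */19 -> active={job_A:*/14, job_C:*/19}
Op 8: unregister job_C -> active={job_A:*/14}
  job_A: interval 14, next fire after T=143 is 154
Earliest fire time = 154 (job job_A)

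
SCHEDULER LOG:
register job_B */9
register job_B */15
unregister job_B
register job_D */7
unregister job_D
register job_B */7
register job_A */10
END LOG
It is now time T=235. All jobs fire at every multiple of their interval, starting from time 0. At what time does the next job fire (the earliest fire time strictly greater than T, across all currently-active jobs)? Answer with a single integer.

Op 1: register job_B */9 -> active={job_B:*/9}
Op 2: register job_B */15 -> active={job_B:*/15}
Op 3: unregister job_B -> active={}
Op 4: register job_D */7 -> active={job_D:*/7}
Op 5: unregister job_D -> active={}
Op 6: register job_B */7 -> active={job_B:*/7}
Op 7: register job_A */10 -> active={job_A:*/10, job_B:*/7}
  job_A: interval 10, next fire after T=235 is 240
  job_B: interval 7, next fire after T=235 is 238
Earliest fire time = 238 (job job_B)

Answer: 238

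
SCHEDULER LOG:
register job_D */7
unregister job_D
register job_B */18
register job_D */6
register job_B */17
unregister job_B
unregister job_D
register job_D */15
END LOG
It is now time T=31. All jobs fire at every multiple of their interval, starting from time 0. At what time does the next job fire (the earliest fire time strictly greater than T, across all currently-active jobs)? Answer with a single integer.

Answer: 45

Derivation:
Op 1: register job_D */7 -> active={job_D:*/7}
Op 2: unregister job_D -> active={}
Op 3: register job_B */18 -> active={job_B:*/18}
Op 4: register job_D */6 -> active={job_B:*/18, job_D:*/6}
Op 5: register job_B */17 -> active={job_B:*/17, job_D:*/6}
Op 6: unregister job_B -> active={job_D:*/6}
Op 7: unregister job_D -> active={}
Op 8: register job_D */15 -> active={job_D:*/15}
  job_D: interval 15, next fire after T=31 is 45
Earliest fire time = 45 (job job_D)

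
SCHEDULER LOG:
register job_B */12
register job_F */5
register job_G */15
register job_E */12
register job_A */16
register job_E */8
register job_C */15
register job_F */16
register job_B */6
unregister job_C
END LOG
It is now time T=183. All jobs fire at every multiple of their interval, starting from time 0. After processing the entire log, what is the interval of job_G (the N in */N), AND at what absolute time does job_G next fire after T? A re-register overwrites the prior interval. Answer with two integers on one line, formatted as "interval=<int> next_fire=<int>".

Op 1: register job_B */12 -> active={job_B:*/12}
Op 2: register job_F */5 -> active={job_B:*/12, job_F:*/5}
Op 3: register job_G */15 -> active={job_B:*/12, job_F:*/5, job_G:*/15}
Op 4: register job_E */12 -> active={job_B:*/12, job_E:*/12, job_F:*/5, job_G:*/15}
Op 5: register job_A */16 -> active={job_A:*/16, job_B:*/12, job_E:*/12, job_F:*/5, job_G:*/15}
Op 6: register job_E */8 -> active={job_A:*/16, job_B:*/12, job_E:*/8, job_F:*/5, job_G:*/15}
Op 7: register job_C */15 -> active={job_A:*/16, job_B:*/12, job_C:*/15, job_E:*/8, job_F:*/5, job_G:*/15}
Op 8: register job_F */16 -> active={job_A:*/16, job_B:*/12, job_C:*/15, job_E:*/8, job_F:*/16, job_G:*/15}
Op 9: register job_B */6 -> active={job_A:*/16, job_B:*/6, job_C:*/15, job_E:*/8, job_F:*/16, job_G:*/15}
Op 10: unregister job_C -> active={job_A:*/16, job_B:*/6, job_E:*/8, job_F:*/16, job_G:*/15}
Final interval of job_G = 15
Next fire of job_G after T=183: (183//15+1)*15 = 195

Answer: interval=15 next_fire=195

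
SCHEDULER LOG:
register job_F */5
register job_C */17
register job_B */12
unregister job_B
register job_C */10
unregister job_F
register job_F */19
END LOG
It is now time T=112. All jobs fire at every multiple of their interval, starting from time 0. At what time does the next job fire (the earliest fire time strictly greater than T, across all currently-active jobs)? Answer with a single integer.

Answer: 114

Derivation:
Op 1: register job_F */5 -> active={job_F:*/5}
Op 2: register job_C */17 -> active={job_C:*/17, job_F:*/5}
Op 3: register job_B */12 -> active={job_B:*/12, job_C:*/17, job_F:*/5}
Op 4: unregister job_B -> active={job_C:*/17, job_F:*/5}
Op 5: register job_C */10 -> active={job_C:*/10, job_F:*/5}
Op 6: unregister job_F -> active={job_C:*/10}
Op 7: register job_F */19 -> active={job_C:*/10, job_F:*/19}
  job_C: interval 10, next fire after T=112 is 120
  job_F: interval 19, next fire after T=112 is 114
Earliest fire time = 114 (job job_F)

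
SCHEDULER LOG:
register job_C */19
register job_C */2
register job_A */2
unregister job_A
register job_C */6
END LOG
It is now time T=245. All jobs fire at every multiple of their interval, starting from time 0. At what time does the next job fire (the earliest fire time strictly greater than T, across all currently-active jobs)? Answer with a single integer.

Answer: 246

Derivation:
Op 1: register job_C */19 -> active={job_C:*/19}
Op 2: register job_C */2 -> active={job_C:*/2}
Op 3: register job_A */2 -> active={job_A:*/2, job_C:*/2}
Op 4: unregister job_A -> active={job_C:*/2}
Op 5: register job_C */6 -> active={job_C:*/6}
  job_C: interval 6, next fire after T=245 is 246
Earliest fire time = 246 (job job_C)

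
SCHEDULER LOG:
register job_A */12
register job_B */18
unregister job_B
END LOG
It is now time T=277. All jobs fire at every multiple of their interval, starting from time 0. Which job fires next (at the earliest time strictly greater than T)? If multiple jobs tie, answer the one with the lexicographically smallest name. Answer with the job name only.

Answer: job_A

Derivation:
Op 1: register job_A */12 -> active={job_A:*/12}
Op 2: register job_B */18 -> active={job_A:*/12, job_B:*/18}
Op 3: unregister job_B -> active={job_A:*/12}
  job_A: interval 12, next fire after T=277 is 288
Earliest = 288, winner (lex tiebreak) = job_A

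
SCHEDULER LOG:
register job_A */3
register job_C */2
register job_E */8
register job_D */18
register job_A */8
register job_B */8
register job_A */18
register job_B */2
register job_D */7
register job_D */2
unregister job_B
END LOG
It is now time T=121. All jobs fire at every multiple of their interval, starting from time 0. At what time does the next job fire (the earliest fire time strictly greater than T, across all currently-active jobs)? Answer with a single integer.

Op 1: register job_A */3 -> active={job_A:*/3}
Op 2: register job_C */2 -> active={job_A:*/3, job_C:*/2}
Op 3: register job_E */8 -> active={job_A:*/3, job_C:*/2, job_E:*/8}
Op 4: register job_D */18 -> active={job_A:*/3, job_C:*/2, job_D:*/18, job_E:*/8}
Op 5: register job_A */8 -> active={job_A:*/8, job_C:*/2, job_D:*/18, job_E:*/8}
Op 6: register job_B */8 -> active={job_A:*/8, job_B:*/8, job_C:*/2, job_D:*/18, job_E:*/8}
Op 7: register job_A */18 -> active={job_A:*/18, job_B:*/8, job_C:*/2, job_D:*/18, job_E:*/8}
Op 8: register job_B */2 -> active={job_A:*/18, job_B:*/2, job_C:*/2, job_D:*/18, job_E:*/8}
Op 9: register job_D */7 -> active={job_A:*/18, job_B:*/2, job_C:*/2, job_D:*/7, job_E:*/8}
Op 10: register job_D */2 -> active={job_A:*/18, job_B:*/2, job_C:*/2, job_D:*/2, job_E:*/8}
Op 11: unregister job_B -> active={job_A:*/18, job_C:*/2, job_D:*/2, job_E:*/8}
  job_A: interval 18, next fire after T=121 is 126
  job_C: interval 2, next fire after T=121 is 122
  job_D: interval 2, next fire after T=121 is 122
  job_E: interval 8, next fire after T=121 is 128
Earliest fire time = 122 (job job_C)

Answer: 122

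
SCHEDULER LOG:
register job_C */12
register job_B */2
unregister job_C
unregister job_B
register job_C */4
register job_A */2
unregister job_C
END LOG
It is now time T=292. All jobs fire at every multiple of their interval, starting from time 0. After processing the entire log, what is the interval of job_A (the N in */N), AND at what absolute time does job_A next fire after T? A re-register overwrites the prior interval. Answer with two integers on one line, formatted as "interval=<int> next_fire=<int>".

Answer: interval=2 next_fire=294

Derivation:
Op 1: register job_C */12 -> active={job_C:*/12}
Op 2: register job_B */2 -> active={job_B:*/2, job_C:*/12}
Op 3: unregister job_C -> active={job_B:*/2}
Op 4: unregister job_B -> active={}
Op 5: register job_C */4 -> active={job_C:*/4}
Op 6: register job_A */2 -> active={job_A:*/2, job_C:*/4}
Op 7: unregister job_C -> active={job_A:*/2}
Final interval of job_A = 2
Next fire of job_A after T=292: (292//2+1)*2 = 294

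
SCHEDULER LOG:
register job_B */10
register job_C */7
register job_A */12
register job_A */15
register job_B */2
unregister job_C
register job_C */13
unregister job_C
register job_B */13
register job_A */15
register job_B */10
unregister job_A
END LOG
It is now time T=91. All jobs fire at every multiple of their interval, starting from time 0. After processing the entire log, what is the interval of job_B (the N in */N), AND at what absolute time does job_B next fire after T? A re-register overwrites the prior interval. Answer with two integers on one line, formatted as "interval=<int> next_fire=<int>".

Op 1: register job_B */10 -> active={job_B:*/10}
Op 2: register job_C */7 -> active={job_B:*/10, job_C:*/7}
Op 3: register job_A */12 -> active={job_A:*/12, job_B:*/10, job_C:*/7}
Op 4: register job_A */15 -> active={job_A:*/15, job_B:*/10, job_C:*/7}
Op 5: register job_B */2 -> active={job_A:*/15, job_B:*/2, job_C:*/7}
Op 6: unregister job_C -> active={job_A:*/15, job_B:*/2}
Op 7: register job_C */13 -> active={job_A:*/15, job_B:*/2, job_C:*/13}
Op 8: unregister job_C -> active={job_A:*/15, job_B:*/2}
Op 9: register job_B */13 -> active={job_A:*/15, job_B:*/13}
Op 10: register job_A */15 -> active={job_A:*/15, job_B:*/13}
Op 11: register job_B */10 -> active={job_A:*/15, job_B:*/10}
Op 12: unregister job_A -> active={job_B:*/10}
Final interval of job_B = 10
Next fire of job_B after T=91: (91//10+1)*10 = 100

Answer: interval=10 next_fire=100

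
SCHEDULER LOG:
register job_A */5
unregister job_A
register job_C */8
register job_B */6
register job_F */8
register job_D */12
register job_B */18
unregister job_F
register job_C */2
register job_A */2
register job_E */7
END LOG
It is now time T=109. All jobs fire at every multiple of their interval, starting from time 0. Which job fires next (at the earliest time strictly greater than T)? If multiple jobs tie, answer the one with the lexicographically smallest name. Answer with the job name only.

Answer: job_A

Derivation:
Op 1: register job_A */5 -> active={job_A:*/5}
Op 2: unregister job_A -> active={}
Op 3: register job_C */8 -> active={job_C:*/8}
Op 4: register job_B */6 -> active={job_B:*/6, job_C:*/8}
Op 5: register job_F */8 -> active={job_B:*/6, job_C:*/8, job_F:*/8}
Op 6: register job_D */12 -> active={job_B:*/6, job_C:*/8, job_D:*/12, job_F:*/8}
Op 7: register job_B */18 -> active={job_B:*/18, job_C:*/8, job_D:*/12, job_F:*/8}
Op 8: unregister job_F -> active={job_B:*/18, job_C:*/8, job_D:*/12}
Op 9: register job_C */2 -> active={job_B:*/18, job_C:*/2, job_D:*/12}
Op 10: register job_A */2 -> active={job_A:*/2, job_B:*/18, job_C:*/2, job_D:*/12}
Op 11: register job_E */7 -> active={job_A:*/2, job_B:*/18, job_C:*/2, job_D:*/12, job_E:*/7}
  job_A: interval 2, next fire after T=109 is 110
  job_B: interval 18, next fire after T=109 is 126
  job_C: interval 2, next fire after T=109 is 110
  job_D: interval 12, next fire after T=109 is 120
  job_E: interval 7, next fire after T=109 is 112
Earliest = 110, winner (lex tiebreak) = job_A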